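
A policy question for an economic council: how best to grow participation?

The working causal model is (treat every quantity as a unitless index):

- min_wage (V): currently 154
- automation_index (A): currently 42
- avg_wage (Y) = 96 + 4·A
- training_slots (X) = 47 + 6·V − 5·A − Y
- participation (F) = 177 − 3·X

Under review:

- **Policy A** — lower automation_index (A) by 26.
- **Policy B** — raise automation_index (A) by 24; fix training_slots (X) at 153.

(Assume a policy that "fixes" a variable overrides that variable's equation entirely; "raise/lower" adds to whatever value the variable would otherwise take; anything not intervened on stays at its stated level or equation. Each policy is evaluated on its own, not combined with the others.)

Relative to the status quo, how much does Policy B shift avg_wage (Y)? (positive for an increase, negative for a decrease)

96

Baseline:
  A = 42
  Y = 96 + 4·42 = 264
Policy B (A + 24, X := 153):
  A = 42 + 24 = 66
  Y = 96 + 4·66 = 360
Change in Y: 360 − 264 = 96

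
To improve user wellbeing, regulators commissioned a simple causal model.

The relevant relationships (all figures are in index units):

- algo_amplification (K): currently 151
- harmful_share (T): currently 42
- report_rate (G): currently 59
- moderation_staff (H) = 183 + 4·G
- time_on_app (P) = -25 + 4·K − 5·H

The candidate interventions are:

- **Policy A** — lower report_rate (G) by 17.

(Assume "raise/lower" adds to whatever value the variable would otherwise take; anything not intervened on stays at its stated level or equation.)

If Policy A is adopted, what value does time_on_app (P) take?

-1176

Policy A (G − 17):
  K = 151
  G = 59 − 17 = 42
  H = 183 + 4·42 = 351
  P = -25 + 4·151 − 5·351 = -1176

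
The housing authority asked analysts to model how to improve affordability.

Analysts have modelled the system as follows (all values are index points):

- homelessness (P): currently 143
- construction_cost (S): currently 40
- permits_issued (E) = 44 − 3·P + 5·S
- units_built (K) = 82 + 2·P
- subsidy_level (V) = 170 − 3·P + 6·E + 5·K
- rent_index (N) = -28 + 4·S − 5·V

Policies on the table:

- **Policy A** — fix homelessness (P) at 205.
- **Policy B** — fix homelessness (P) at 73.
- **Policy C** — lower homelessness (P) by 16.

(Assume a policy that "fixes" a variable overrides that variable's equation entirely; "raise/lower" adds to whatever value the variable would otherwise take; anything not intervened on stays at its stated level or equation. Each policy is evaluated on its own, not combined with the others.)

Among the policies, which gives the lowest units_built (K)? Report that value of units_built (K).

228

Policy A (P := 205):
  P = 205
  K = 82 + 2·205 = 492
Policy B (P := 73):
  P = 73
  K = 82 + 2·73 = 228
Policy C (P − 16):
  P = 143 − 16 = 127
  K = 82 + 2·127 = 336
Comparing — Policy A: K=492, Policy B: K=228, Policy C: K=336. Lowest is 228 (Policy B).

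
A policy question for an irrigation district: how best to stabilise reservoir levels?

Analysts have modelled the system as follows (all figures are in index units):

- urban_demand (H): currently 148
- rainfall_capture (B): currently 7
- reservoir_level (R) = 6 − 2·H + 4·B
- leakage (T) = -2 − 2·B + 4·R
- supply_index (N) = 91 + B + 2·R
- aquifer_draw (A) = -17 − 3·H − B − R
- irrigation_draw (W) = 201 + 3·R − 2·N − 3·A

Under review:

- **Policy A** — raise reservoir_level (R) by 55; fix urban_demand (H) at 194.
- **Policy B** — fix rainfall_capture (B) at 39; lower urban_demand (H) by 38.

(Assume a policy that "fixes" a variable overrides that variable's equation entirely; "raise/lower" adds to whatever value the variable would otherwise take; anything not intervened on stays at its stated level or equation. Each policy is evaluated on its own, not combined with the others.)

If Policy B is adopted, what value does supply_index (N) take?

14

Policy B (B := 39, H − 38):
  H = 148 − 38 = 110
  B = 39
  R = 6 − 2·110 + 4·39 = -58
  N = 91 + 39 + 2·(-58) = 14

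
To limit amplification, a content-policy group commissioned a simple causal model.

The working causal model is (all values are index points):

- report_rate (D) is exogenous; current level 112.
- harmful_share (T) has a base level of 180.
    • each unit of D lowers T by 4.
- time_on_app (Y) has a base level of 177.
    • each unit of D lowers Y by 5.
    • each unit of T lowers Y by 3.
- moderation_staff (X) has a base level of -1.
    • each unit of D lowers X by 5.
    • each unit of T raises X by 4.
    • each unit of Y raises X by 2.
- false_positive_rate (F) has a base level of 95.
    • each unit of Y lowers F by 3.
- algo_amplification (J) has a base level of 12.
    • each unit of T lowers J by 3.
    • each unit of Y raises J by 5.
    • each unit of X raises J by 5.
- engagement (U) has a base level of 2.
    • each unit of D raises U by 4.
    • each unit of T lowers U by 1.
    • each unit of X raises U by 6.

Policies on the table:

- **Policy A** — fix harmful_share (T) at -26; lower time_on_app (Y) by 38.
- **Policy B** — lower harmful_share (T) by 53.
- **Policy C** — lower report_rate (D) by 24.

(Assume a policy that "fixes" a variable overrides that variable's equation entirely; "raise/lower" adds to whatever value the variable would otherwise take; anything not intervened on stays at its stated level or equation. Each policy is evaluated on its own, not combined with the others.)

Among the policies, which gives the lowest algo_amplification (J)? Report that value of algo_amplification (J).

-8380

Policy A (T := -26, Y − 38):
  D = 112
  T = -26
  Y = 177 − 5·112 − 3·(-26) (−38 from intervention) = -343
  X = -1 − 5·112 + 4·(-26) + 2·(-343) = -1351
  J = 12 − 3·(-26) + 5·(-343) + 5·(-1351) = -8380
Policy B (T − 53):
  D = 112
  T = 180 − 4·112 (−53 from intervention) = -321
  Y = 177 − 5·112 − 3·(-321) = 580
  X = -1 − 5·112 + 4·(-321) + 2·580 = -685
  J = 12 − 3·(-321) + 5·580 + 5·(-685) = 450
Policy C (D − 24):
  D = 112 − 24 = 88
  T = 180 − 4·88 = -172
  Y = 177 − 5·88 − 3·(-172) = 253
  X = -1 − 5·88 + 4·(-172) + 2·253 = -623
  J = 12 − 3·(-172) + 5·253 + 5·(-623) = -1322
Comparing — Policy A: J=-8380, Policy B: J=450, Policy C: J=-1322. Lowest is -8380 (Policy A).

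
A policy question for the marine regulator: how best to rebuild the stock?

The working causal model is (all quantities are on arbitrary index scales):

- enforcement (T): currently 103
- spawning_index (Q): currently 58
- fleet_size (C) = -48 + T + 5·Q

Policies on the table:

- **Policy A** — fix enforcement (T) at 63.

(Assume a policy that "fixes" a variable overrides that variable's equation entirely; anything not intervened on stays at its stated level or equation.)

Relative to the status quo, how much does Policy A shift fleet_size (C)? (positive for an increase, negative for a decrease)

-40

Baseline:
  T = 103
  Q = 58
  C = -48 + 103 + 5·58 = 345
Policy A (T := 63):
  T = 63
  Q = 58
  C = -48 + 63 + 5·58 = 305
Change in C: 305 − 345 = -40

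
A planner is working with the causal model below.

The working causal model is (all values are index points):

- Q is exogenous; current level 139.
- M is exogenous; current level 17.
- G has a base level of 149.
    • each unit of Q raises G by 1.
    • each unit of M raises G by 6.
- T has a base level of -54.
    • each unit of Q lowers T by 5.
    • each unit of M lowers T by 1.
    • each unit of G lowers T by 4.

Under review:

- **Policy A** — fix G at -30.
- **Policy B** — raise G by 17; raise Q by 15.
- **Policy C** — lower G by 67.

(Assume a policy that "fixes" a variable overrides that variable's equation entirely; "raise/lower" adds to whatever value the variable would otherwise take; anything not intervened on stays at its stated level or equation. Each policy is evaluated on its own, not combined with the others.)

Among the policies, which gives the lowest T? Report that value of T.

Policy A (G := -30):
  Q = 139
  M = 17
  G = -30
  T = -54 − 5·139 − 17 − 4·(-30) = -646
Policy B (G + 17, Q + 15):
  Q = 139 + 15 = 154
  M = 17
  G = 149 + 154 + 6·17 (+17 from intervention) = 422
  T = -54 − 5·154 − 17 − 4·422 = -2529
Policy C (G − 67):
  Q = 139
  M = 17
  G = 149 + 139 + 6·17 (−67 from intervention) = 323
  T = -54 − 5·139 − 17 − 4·323 = -2058
Comparing — Policy A: T=-646, Policy B: T=-2529, Policy C: T=-2058. Lowest is -2529 (Policy B).

-2529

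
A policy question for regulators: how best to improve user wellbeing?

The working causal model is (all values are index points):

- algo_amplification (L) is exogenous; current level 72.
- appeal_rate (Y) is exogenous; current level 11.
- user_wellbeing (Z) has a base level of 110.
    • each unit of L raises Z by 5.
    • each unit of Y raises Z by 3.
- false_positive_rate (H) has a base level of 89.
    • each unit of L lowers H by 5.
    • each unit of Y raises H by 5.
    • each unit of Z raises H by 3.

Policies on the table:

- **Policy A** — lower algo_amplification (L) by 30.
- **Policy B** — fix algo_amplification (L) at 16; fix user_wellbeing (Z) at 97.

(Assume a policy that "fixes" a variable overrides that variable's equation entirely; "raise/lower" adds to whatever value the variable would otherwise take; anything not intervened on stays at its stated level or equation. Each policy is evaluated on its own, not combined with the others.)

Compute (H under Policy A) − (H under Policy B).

638

Policy A (L − 30):
  L = 72 − 30 = 42
  Y = 11
  Z = 110 + 5·42 + 3·11 = 353
  H = 89 − 5·42 + 5·11 + 3·353 = 993
Policy B (L := 16, Z := 97):
  L = 16
  Y = 11
  Z = 97
  H = 89 − 5·16 + 5·11 + 3·97 = 355
H: 993 − 355 = 638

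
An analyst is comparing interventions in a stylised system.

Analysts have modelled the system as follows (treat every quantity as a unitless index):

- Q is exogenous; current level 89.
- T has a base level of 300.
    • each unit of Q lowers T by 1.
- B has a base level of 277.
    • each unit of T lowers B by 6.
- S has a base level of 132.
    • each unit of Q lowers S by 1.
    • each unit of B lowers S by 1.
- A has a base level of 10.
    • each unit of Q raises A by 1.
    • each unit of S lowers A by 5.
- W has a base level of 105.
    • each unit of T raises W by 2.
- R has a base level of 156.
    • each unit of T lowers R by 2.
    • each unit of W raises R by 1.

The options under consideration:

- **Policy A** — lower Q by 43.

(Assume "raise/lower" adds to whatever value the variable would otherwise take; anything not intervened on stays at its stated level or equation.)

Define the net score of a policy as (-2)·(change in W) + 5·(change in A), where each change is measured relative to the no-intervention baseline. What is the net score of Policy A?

Baseline:
  Q = 89
  T = 300 − 89 = 211
  B = 277 − 6·211 = -989
  S = 132 − 89 − (-989) = 1032
  A = 10 + 89 − 5·1032 = -5061
  W = 105 + 2·211 = 527
Policy A (Q − 43):
  Q = 89 − 43 = 46
  T = 300 − 46 = 254
  B = 277 − 6·254 = -1247
  S = 132 − 46 − (-1247) = 1333
  A = 10 + 46 − 5·1333 = -6609
  W = 105 + 2·254 = 613
ΔW = 613 − 527 = 86; ΔA = -6609 − (-5061) = -1548
Score = (-2)·86 + 5·(-1548) = -7912

-7912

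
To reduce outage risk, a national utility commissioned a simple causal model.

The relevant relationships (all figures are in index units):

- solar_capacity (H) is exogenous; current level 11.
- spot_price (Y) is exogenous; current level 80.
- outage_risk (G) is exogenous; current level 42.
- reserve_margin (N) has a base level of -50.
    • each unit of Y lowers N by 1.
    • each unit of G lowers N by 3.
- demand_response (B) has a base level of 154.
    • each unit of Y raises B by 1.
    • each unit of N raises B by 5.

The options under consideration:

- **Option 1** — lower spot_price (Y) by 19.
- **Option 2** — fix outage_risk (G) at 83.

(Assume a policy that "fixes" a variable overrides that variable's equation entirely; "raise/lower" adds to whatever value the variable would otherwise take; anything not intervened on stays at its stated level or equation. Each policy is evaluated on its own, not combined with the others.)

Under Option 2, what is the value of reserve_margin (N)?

Option 2 (G := 83):
  Y = 80
  G = 83
  N = -50 − 80 − 3·83 = -379

-379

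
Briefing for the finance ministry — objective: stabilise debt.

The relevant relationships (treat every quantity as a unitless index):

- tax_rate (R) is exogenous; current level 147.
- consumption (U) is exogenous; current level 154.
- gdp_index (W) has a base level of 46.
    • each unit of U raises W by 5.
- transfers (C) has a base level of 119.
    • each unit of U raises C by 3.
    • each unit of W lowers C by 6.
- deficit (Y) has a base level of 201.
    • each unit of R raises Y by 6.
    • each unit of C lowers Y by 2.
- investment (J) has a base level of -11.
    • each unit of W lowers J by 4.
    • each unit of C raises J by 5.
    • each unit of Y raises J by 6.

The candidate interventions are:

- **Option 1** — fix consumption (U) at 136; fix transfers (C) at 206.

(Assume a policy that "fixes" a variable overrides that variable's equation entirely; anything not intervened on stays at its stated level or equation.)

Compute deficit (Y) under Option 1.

671

Option 1 (U := 136, C := 206):
  R = 147
  U = 136
  W = 46 + 5·136 = 726
  C = 206
  Y = 201 + 6·147 − 2·206 = 671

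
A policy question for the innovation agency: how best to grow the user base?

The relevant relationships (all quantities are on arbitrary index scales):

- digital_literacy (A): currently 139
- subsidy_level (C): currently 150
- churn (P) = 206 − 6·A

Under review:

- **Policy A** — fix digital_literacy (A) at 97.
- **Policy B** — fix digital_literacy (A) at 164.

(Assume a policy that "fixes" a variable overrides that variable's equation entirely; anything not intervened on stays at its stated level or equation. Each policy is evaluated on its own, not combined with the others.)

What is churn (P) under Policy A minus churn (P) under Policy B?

402

Policy A (A := 97):
  A = 97
  P = 206 − 6·97 = -376
Policy B (A := 164):
  A = 164
  P = 206 − 6·164 = -778
P: -376 − (-778) = 402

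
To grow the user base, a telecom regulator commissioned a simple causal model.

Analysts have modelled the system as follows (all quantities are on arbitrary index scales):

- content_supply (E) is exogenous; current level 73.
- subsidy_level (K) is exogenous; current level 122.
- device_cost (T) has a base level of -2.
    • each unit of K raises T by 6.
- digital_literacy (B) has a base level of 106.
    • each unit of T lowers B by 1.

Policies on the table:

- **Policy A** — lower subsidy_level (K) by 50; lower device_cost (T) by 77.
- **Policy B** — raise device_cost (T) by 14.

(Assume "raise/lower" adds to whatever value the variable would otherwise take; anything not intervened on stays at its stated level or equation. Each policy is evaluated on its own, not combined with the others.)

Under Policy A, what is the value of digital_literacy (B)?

-247

Policy A (K − 50, T − 77):
  K = 122 − 50 = 72
  T = -2 + 6·72 (−77 from intervention) = 353
  B = 106 − 353 = -247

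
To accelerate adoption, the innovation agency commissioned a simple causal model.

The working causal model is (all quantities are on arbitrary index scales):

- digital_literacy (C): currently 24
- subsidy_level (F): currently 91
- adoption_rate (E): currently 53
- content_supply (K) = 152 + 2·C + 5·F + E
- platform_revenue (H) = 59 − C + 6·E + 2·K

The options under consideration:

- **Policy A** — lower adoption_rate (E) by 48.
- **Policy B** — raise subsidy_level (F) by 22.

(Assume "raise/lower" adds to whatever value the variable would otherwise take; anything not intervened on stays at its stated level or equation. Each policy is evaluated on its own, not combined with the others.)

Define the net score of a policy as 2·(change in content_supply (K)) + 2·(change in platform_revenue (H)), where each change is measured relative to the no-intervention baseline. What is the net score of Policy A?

-864

Baseline:
  C = 24
  F = 91
  E = 53
  K = 152 + 2·24 + 5·91 + 53 = 708
  H = 59 − 24 + 6·53 + 2·708 = 1769
Policy A (E − 48):
  C = 24
  F = 91
  E = 53 − 48 = 5
  K = 152 + 2·24 + 5·91 + 5 = 660
  H = 59 − 24 + 6·5 + 2·660 = 1385
ΔK = 660 − 708 = -48; ΔH = 1385 − 1769 = -384
Score = 2·(-48) + 2·(-384) = -864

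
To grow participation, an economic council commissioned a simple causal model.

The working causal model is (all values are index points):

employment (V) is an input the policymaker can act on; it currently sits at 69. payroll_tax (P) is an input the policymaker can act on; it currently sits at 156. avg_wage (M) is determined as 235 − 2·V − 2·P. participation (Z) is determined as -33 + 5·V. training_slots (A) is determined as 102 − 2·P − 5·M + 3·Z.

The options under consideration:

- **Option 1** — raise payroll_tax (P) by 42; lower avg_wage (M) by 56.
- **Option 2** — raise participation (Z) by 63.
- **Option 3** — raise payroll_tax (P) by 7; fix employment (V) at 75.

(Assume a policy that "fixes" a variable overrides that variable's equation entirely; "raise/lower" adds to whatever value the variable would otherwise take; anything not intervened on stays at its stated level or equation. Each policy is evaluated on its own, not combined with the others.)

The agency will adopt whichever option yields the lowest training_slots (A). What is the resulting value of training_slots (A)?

1990

Option 1 (P + 42, M − 56):
  V = 69
  P = 156 + 42 = 198
  M = 235 − 2·69 − 2·198 (−56 from intervention) = -355
  Z = -33 + 5·69 = 312
  A = 102 − 2·198 − 5·(-355) + 3·312 = 2417
Option 2 (Z + 63):
  V = 69
  P = 156
  M = 235 − 2·69 − 2·156 = -215
  Z = -33 + 5·69 (+63 from intervention) = 375
  A = 102 − 2·156 − 5·(-215) + 3·375 = 1990
Option 3 (P + 7, V := 75):
  V = 75
  P = 156 + 7 = 163
  M = 235 − 2·75 − 2·163 = -241
  Z = -33 + 5·75 = 342
  A = 102 − 2·163 − 5·(-241) + 3·342 = 2007
Comparing — Option 1: A=2417, Option 2: A=1990, Option 3: A=2007. Lowest is 1990 (Option 2).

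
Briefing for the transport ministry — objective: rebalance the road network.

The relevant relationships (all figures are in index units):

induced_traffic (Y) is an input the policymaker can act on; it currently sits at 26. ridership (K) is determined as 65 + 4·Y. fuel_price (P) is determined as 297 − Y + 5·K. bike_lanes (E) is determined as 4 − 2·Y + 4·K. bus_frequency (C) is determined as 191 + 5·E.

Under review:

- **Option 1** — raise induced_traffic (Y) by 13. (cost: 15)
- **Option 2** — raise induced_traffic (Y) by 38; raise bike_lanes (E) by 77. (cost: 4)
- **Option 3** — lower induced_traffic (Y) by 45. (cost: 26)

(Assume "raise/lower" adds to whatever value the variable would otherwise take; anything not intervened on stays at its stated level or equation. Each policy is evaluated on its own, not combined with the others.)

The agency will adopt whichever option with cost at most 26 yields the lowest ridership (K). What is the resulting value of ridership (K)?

Option 1 (Y + 13):
  Y = 26 + 13 = 39
  K = 65 + 4·39 = 221
Option 2 (Y + 38, E + 77):
  Y = 26 + 38 = 64
  K = 65 + 4·64 = 321
Option 3 (Y − 45):
  Y = 26 − 45 = -19
  K = 65 + 4·(-19) = -11
Comparing — Option 1: K=221, Option 2: K=321, Option 3: K=-11. Lowest is -11 (Option 3).

-11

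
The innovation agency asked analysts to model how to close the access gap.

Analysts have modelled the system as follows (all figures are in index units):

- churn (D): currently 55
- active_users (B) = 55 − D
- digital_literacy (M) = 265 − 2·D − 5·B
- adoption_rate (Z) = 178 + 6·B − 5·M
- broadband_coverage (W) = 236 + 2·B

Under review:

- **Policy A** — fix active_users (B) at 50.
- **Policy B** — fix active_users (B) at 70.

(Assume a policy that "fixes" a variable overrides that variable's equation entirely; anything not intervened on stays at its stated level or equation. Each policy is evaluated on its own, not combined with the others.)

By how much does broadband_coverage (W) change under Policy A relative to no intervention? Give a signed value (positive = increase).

Baseline:
  D = 55
  B = 55 − 55 = 0
  W = 236 + 2·0 = 236
Policy A (B := 50):
  D = 55
  B = 50
  W = 236 + 2·50 = 336
Change in W: 336 − 236 = 100

100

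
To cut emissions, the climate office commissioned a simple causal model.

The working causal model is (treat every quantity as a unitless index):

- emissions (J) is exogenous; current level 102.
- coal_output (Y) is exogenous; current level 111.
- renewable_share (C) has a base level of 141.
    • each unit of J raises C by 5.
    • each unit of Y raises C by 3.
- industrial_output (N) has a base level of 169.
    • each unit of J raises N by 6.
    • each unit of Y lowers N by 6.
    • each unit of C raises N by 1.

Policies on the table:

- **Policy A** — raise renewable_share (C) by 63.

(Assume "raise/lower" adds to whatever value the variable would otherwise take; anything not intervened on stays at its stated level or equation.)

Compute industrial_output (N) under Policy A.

1162

Policy A (C + 63):
  J = 102
  Y = 111
  C = 141 + 5·102 + 3·111 (+63 from intervention) = 1047
  N = 169 + 6·102 − 6·111 + 1047 = 1162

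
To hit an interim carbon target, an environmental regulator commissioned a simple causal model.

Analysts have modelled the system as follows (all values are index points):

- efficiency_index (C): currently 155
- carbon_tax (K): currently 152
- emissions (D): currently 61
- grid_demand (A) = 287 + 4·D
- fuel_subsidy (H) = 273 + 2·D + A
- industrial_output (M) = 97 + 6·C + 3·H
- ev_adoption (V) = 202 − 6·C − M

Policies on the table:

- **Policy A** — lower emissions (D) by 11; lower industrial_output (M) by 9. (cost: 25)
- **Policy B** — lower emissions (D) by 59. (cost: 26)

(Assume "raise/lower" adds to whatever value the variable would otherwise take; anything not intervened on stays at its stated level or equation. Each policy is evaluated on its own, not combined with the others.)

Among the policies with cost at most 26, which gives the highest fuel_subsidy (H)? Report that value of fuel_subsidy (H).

Policy A (D − 11, M − 9):
  D = 61 − 11 = 50
  A = 287 + 4·50 = 487
  H = 273 + 2·50 + 487 = 860
Policy B (D − 59):
  D = 61 − 59 = 2
  A = 287 + 4·2 = 295
  H = 273 + 2·2 + 295 = 572
Comparing — Policy A: H=860, Policy B: H=572. Highest is 860 (Policy A).

860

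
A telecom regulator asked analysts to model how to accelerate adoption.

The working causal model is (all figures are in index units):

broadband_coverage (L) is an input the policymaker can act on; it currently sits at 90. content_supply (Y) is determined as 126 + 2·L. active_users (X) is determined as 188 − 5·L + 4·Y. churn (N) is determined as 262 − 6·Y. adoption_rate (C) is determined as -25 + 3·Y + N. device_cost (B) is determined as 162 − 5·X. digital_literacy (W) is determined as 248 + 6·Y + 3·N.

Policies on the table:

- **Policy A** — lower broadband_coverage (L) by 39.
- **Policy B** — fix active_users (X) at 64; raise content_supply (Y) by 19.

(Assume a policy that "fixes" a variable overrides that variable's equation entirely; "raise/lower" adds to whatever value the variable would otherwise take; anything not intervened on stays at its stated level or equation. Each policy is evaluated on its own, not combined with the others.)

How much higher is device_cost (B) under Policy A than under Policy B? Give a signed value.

Policy A (L − 39):
  L = 90 − 39 = 51
  Y = 126 + 2·51 = 228
  X = 188 − 5·51 + 4·228 = 845
  B = 162 − 5·845 = -4063
Policy B (X := 64, Y + 19):
  L = 90
  Y = 126 + 2·90 (+19 from intervention) = 325
  X = 64
  B = 162 − 5·64 = -158
B: -4063 − (-158) = -3905

-3905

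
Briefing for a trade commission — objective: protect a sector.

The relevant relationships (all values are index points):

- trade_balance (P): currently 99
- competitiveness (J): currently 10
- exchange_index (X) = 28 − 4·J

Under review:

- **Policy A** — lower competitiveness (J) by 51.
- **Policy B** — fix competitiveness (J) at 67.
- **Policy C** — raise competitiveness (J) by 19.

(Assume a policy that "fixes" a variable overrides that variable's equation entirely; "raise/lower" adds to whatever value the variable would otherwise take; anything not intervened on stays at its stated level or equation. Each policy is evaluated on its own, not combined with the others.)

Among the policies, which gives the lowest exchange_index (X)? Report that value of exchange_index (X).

-240

Policy A (J − 51):
  J = 10 − 51 = -41
  X = 28 − 4·(-41) = 192
Policy B (J := 67):
  J = 67
  X = 28 − 4·67 = -240
Policy C (J + 19):
  J = 10 + 19 = 29
  X = 28 − 4·29 = -88
Comparing — Policy A: X=192, Policy B: X=-240, Policy C: X=-88. Lowest is -240 (Policy B).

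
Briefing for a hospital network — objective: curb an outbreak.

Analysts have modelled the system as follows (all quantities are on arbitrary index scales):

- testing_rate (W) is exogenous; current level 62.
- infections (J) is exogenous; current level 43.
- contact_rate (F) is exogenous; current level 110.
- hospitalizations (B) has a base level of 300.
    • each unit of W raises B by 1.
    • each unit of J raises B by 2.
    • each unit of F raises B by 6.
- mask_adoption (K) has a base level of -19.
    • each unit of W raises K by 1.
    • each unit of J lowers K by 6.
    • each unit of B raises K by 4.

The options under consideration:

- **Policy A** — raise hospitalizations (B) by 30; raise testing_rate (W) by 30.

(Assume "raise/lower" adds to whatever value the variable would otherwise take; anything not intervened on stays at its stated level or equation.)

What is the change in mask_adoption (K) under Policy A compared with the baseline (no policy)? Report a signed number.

Baseline:
  W = 62
  J = 43
  F = 110
  B = 300 + 62 + 2·43 + 6·110 = 1108
  K = -19 + 62 − 6·43 + 4·1108 = 4217
Policy A (B + 30, W + 30):
  W = 62 + 30 = 92
  J = 43
  F = 110
  B = 300 + 92 + 2·43 + 6·110 (+30 from intervention) = 1168
  K = -19 + 92 − 6·43 + 4·1168 = 4487
Change in K: 4487 − 4217 = 270

270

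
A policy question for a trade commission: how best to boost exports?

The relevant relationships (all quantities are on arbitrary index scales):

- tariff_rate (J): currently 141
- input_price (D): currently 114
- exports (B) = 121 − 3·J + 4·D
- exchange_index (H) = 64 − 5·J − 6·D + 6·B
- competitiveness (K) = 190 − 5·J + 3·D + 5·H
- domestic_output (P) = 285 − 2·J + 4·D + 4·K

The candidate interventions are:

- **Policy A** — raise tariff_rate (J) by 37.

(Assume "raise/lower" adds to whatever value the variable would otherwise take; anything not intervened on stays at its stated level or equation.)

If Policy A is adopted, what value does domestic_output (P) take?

-26087

Policy A (J + 37):
  J = 141 + 37 = 178
  D = 114
  B = 121 − 3·178 + 4·114 = 43
  H = 64 − 5·178 − 6·114 + 6·43 = -1252
  K = 190 − 5·178 + 3·114 + 5·(-1252) = -6618
  P = 285 − 2·178 + 4·114 + 4·(-6618) = -26087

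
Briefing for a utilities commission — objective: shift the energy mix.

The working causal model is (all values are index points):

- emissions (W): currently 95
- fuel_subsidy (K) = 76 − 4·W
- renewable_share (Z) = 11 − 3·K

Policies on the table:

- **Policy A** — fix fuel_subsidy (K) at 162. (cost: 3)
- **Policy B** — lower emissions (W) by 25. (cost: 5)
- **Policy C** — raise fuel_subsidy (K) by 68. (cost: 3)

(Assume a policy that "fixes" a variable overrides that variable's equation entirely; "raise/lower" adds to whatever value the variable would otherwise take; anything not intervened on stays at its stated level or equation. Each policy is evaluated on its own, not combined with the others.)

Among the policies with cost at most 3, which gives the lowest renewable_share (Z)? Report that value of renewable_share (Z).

Policy A (K := 162):
  W = 95
  K = 162
  Z = 11 − 3·162 = -475
Policy C (K + 68):
  W = 95
  K = 76 − 4·95 (+68 from intervention) = -236
  Z = 11 − 3·(-236) = 719
Comparing — Policy A: Z=-475, Policy C: Z=719. Lowest is -475 (Policy A).

-475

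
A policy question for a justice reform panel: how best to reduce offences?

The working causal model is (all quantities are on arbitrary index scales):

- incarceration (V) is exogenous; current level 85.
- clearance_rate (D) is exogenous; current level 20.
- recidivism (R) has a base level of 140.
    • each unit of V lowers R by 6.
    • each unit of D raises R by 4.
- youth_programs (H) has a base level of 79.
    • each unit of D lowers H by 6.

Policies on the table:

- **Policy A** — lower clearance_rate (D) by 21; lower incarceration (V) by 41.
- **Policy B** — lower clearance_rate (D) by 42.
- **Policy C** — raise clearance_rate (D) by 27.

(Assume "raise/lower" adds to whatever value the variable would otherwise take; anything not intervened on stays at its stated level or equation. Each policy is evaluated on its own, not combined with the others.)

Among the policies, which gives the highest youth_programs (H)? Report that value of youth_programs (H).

Policy A (D − 21, V − 41):
  D = 20 − 21 = -1
  H = 79 − 6·(-1) = 85
Policy B (D − 42):
  D = 20 − 42 = -22
  H = 79 − 6·(-22) = 211
Policy C (D + 27):
  D = 20 + 27 = 47
  H = 79 − 6·47 = -203
Comparing — Policy A: H=85, Policy B: H=211, Policy C: H=-203. Highest is 211 (Policy B).

211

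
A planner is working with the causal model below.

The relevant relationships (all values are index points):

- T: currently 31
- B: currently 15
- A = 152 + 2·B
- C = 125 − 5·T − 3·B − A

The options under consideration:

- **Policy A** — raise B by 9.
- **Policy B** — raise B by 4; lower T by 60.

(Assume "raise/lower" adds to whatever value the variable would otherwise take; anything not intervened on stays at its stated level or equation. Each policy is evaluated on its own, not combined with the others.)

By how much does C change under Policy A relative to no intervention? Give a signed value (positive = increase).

-45

Baseline:
  T = 31
  B = 15
  A = 152 + 2·15 = 182
  C = 125 − 5·31 − 3·15 − 182 = -257
Policy A (B + 9):
  T = 31
  B = 15 + 9 = 24
  A = 152 + 2·24 = 200
  C = 125 − 5·31 − 3·24 − 200 = -302
Change in C: -302 − (-257) = -45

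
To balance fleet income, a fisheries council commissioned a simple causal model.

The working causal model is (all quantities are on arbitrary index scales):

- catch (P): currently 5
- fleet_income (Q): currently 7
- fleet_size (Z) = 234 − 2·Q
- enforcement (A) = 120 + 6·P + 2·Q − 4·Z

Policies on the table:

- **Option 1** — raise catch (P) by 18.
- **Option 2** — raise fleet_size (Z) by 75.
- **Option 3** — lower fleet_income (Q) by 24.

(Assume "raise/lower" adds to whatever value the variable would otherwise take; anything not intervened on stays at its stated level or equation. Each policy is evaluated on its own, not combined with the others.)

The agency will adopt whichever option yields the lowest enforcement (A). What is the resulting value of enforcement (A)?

-1016

Option 1 (P + 18):
  P = 5 + 18 = 23
  Q = 7
  Z = 234 − 2·7 = 220
  A = 120 + 6·23 + 2·7 − 4·220 = -608
Option 2 (Z + 75):
  P = 5
  Q = 7
  Z = 234 − 2·7 (+75 from intervention) = 295
  A = 120 + 6·5 + 2·7 − 4·295 = -1016
Option 3 (Q − 24):
  P = 5
  Q = 7 − 24 = -17
  Z = 234 − 2·(-17) = 268
  A = 120 + 6·5 + 2·(-17) − 4·268 = -956
Comparing — Option 1: A=-608, Option 2: A=-1016, Option 3: A=-956. Lowest is -1016 (Option 2).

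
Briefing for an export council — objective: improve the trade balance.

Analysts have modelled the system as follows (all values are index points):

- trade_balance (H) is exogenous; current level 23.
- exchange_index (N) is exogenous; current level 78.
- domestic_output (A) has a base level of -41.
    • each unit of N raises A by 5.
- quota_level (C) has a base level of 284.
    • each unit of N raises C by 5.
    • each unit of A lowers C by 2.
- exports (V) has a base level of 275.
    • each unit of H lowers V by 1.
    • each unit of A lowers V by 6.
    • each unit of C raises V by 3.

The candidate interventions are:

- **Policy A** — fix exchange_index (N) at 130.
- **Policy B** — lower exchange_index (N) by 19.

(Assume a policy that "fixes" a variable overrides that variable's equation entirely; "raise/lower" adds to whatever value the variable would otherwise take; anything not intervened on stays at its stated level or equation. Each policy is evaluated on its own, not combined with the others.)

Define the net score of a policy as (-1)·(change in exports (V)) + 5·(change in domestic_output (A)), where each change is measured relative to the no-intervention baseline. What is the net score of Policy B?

Baseline:
  H = 23
  N = 78
  A = -41 + 5·78 = 349
  C = 284 + 5·78 − 2·349 = -24
  V = 275 − 23 − 6·349 + 3·(-24) = -1914
Policy B (N − 19):
  H = 23
  N = 78 − 19 = 59
  A = -41 + 5·59 = 254
  C = 284 + 5·59 − 2·254 = 71
  V = 275 − 23 − 6·254 + 3·71 = -1059
ΔV = -1059 − (-1914) = 855; ΔA = 254 − 349 = -95
Score = (-1)·855 + 5·(-95) = -1330

-1330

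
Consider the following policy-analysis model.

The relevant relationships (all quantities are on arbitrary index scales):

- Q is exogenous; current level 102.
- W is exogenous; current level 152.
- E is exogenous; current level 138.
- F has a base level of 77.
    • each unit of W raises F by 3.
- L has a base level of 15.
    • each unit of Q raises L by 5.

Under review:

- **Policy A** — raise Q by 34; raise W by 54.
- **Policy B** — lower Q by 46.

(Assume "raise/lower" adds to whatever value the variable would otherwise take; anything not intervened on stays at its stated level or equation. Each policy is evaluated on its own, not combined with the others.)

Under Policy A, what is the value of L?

Policy A (Q + 34, W + 54):
  Q = 102 + 34 = 136
  L = 15 + 5·136 = 695

695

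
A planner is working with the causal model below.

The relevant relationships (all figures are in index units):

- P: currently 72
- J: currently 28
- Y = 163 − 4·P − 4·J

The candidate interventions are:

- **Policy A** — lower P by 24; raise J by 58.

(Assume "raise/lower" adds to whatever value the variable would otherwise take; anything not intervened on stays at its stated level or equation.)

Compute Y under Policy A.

Policy A (P − 24, J + 58):
  P = 72 − 24 = 48
  J = 28 + 58 = 86
  Y = 163 − 4·48 − 4·86 = -373

-373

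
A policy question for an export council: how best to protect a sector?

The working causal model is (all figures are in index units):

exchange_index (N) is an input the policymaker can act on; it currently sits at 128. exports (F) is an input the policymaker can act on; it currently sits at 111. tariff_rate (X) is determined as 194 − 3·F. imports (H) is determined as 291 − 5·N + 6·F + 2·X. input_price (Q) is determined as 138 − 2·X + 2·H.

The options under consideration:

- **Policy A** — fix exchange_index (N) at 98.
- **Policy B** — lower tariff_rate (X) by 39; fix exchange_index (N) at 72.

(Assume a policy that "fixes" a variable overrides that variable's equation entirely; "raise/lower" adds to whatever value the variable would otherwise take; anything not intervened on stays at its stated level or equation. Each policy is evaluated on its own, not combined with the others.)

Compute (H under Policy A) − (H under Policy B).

Policy A (N := 98):
  N = 98
  F = 111
  X = 194 − 3·111 = -139
  H = 291 − 5·98 + 6·111 + 2·(-139) = 189
Policy B (X − 39, N := 72):
  N = 72
  F = 111
  X = 194 − 3·111 (−39 from intervention) = -178
  H = 291 − 5·72 + 6·111 + 2·(-178) = 241
H: 189 − 241 = -52

-52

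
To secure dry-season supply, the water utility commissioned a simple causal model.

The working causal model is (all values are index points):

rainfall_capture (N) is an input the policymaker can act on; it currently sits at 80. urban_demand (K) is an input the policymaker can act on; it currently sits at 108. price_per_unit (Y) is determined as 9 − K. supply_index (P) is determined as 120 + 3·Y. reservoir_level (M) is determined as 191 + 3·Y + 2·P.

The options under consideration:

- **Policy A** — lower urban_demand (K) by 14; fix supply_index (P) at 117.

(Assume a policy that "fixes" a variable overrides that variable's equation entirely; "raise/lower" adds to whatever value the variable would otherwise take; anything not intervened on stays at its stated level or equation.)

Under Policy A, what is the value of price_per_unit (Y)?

Policy A (K − 14, P := 117):
  K = 108 − 14 = 94
  Y = 9 − 94 = -85

-85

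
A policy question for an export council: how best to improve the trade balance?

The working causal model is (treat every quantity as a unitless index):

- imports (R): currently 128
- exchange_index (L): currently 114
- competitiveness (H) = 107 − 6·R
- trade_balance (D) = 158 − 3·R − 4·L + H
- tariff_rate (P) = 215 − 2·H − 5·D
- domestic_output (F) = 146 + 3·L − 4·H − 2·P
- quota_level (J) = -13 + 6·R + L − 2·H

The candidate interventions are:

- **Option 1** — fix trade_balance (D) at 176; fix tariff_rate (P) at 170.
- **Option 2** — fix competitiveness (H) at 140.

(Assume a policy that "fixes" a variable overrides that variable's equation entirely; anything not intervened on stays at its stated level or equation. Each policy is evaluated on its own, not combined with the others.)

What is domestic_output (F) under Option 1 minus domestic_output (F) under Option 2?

Option 1 (D := 176, P := 170):
  R = 128
  L = 114
  H = 107 − 6·128 = -661
  D = 176
  P = 170
  F = 146 + 3·114 − 4·(-661) − 2·170 = 2792
Option 2 (H := 140):
  R = 128
  L = 114
  H = 140
  D = 158 − 3·128 − 4·114 + 140 = -542
  P = 215 − 2·140 − 5·(-542) = 2645
  F = 146 + 3·114 − 4·140 − 2·2645 = -5362
F: 2792 − (-5362) = 8154

8154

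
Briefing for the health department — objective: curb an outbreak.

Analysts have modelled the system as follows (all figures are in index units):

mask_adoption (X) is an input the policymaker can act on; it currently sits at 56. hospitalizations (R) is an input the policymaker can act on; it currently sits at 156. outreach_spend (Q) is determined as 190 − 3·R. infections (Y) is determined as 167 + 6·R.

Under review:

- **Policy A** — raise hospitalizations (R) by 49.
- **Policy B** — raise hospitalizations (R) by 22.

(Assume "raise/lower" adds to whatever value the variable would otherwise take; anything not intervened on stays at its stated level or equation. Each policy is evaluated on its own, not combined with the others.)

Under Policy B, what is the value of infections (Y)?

1235

Policy B (R + 22):
  R = 156 + 22 = 178
  Y = 167 + 6·178 = 1235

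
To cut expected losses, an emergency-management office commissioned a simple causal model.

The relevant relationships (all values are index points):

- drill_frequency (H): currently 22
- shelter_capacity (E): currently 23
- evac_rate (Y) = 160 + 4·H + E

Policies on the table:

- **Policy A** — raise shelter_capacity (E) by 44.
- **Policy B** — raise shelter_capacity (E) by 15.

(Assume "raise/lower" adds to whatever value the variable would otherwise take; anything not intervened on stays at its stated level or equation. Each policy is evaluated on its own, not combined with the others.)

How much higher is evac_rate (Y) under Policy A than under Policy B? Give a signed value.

29

Policy A (E + 44):
  H = 22
  E = 23 + 44 = 67
  Y = 160 + 4·22 + 67 = 315
Policy B (E + 15):
  H = 22
  E = 23 + 15 = 38
  Y = 160 + 4·22 + 38 = 286
Y: 315 − 286 = 29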